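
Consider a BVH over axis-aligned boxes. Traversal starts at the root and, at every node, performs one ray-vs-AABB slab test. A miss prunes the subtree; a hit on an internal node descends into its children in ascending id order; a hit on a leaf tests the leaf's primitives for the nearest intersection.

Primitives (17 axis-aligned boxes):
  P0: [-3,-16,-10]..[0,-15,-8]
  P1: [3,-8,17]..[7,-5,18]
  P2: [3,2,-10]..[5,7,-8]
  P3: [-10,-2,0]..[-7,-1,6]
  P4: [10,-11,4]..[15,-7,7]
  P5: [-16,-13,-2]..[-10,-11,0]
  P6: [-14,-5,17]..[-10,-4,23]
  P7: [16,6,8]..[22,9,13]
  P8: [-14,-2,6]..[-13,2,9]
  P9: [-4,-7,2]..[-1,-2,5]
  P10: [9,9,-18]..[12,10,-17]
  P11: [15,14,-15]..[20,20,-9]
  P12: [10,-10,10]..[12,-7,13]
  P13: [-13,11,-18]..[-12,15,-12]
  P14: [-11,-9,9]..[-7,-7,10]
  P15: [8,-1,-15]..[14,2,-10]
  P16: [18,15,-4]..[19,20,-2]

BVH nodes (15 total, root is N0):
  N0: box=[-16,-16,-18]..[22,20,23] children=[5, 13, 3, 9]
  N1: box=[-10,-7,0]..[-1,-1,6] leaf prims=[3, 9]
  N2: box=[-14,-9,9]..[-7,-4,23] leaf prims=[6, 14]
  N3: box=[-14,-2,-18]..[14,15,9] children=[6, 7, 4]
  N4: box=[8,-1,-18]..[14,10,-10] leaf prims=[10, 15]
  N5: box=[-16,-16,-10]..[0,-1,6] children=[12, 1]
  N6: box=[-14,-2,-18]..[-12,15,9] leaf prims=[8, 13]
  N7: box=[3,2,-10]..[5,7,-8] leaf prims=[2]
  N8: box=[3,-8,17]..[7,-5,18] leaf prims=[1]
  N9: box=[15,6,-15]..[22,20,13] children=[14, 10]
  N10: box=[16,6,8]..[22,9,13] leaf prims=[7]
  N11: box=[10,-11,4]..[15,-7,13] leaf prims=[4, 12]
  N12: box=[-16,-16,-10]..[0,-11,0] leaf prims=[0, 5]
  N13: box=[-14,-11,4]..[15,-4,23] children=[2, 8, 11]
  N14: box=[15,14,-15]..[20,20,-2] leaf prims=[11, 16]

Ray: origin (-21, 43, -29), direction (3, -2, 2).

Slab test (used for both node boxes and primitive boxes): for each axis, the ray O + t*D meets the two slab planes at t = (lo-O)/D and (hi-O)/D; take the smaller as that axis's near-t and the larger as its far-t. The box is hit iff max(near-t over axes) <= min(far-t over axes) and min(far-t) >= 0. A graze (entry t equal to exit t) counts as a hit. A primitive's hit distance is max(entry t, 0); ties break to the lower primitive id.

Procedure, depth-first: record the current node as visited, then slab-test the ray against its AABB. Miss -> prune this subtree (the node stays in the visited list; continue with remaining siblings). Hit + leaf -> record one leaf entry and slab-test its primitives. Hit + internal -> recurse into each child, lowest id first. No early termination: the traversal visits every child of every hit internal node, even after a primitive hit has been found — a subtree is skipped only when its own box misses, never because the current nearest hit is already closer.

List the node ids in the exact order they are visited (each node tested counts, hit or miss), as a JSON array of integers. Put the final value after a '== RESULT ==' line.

Trace the traversal:
N0 x:[5/3,43/3] y:[23/2,59/2] z:[11/2,26] -> hit [23/2,43/3], descend [3, 5, 9, 13]
  N3 x:[7/3,35/3] y:[14,45/2] z:[11/2,19] -> miss, prune
  N5 x:[5/3,7] y:[22,59/2] z:[19/2,35/2] -> miss, prune
  N9 x:[12,43/3] y:[23/2,37/2] z:[7,21] -> hit [12,43/3], descend [10, 14]
    N10 x:[37/3,43/3] y:[17,37/2] z:[37/2,21] -> miss, prune
    N14 x:[12,41/3] y:[23/2,29/2] z:[7,27/2] -> hit [12,27/2] leaf, test {P11(miss), P16@t=13}
  N13 x:[7/3,12] y:[47/2,27] z:[33/2,26] -> miss, prune

order=[0, 3, 5, 9, 10, 14, 13]  |boxes|=7  |leaves|=1  hit=P16

== RESULT ==
[0, 3, 5, 9, 10, 14, 13]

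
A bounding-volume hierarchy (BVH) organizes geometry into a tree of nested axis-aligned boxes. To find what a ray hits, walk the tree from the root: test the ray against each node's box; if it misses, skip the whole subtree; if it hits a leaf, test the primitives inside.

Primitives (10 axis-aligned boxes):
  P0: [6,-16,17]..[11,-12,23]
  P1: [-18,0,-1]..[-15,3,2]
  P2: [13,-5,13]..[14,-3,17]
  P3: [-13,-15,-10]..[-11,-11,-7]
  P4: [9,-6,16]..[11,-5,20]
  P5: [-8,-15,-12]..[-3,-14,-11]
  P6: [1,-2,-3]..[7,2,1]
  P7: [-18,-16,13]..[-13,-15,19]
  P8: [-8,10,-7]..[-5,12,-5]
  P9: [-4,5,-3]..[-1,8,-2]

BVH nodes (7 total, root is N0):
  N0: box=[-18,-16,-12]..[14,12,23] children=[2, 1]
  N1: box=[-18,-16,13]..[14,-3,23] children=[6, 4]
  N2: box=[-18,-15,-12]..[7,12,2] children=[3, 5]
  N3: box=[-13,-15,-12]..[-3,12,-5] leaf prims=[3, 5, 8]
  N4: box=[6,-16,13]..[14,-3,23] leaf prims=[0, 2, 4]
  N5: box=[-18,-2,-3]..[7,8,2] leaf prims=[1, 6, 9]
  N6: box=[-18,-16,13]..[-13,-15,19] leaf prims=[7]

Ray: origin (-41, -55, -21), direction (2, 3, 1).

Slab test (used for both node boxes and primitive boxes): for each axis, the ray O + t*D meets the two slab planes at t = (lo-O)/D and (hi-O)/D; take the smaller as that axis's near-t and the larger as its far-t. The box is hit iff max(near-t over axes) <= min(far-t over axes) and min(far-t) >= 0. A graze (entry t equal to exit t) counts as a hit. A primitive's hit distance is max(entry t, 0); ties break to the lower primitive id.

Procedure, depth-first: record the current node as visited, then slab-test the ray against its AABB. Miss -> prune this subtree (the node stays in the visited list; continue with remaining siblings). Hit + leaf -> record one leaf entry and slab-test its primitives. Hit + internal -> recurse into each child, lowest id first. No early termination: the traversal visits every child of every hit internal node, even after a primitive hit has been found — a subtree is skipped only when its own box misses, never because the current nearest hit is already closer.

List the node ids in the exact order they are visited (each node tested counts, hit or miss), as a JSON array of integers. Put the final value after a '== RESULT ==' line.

Walk:
N0 x:[23/2,55/2] y:[13,67/3] z:[9,44] -> hit [13,67/3], descend [1, 2]
  N1 x:[23/2,55/2] y:[13,52/3] z:[34,44] -> miss, prune
  N2 x:[23/2,24] y:[40/3,67/3] z:[9,23] -> hit [40/3,67/3], descend [3, 5]
    N3 x:[14,19] y:[40/3,67/3] z:[9,16] -> hit [14,16] leaf, test {P3@t=14, P5(miss), P8(miss)}
    N5 x:[23/2,24] y:[53/3,21] z:[18,23] -> hit [18,21] leaf, test {P1(miss), P6(miss), P9(miss)}

5 AABB tests over nodes [0, 1, 2, 3, 5]; 2 leaves entered; closest P3.

== RESULT ==
[0, 1, 2, 3, 5]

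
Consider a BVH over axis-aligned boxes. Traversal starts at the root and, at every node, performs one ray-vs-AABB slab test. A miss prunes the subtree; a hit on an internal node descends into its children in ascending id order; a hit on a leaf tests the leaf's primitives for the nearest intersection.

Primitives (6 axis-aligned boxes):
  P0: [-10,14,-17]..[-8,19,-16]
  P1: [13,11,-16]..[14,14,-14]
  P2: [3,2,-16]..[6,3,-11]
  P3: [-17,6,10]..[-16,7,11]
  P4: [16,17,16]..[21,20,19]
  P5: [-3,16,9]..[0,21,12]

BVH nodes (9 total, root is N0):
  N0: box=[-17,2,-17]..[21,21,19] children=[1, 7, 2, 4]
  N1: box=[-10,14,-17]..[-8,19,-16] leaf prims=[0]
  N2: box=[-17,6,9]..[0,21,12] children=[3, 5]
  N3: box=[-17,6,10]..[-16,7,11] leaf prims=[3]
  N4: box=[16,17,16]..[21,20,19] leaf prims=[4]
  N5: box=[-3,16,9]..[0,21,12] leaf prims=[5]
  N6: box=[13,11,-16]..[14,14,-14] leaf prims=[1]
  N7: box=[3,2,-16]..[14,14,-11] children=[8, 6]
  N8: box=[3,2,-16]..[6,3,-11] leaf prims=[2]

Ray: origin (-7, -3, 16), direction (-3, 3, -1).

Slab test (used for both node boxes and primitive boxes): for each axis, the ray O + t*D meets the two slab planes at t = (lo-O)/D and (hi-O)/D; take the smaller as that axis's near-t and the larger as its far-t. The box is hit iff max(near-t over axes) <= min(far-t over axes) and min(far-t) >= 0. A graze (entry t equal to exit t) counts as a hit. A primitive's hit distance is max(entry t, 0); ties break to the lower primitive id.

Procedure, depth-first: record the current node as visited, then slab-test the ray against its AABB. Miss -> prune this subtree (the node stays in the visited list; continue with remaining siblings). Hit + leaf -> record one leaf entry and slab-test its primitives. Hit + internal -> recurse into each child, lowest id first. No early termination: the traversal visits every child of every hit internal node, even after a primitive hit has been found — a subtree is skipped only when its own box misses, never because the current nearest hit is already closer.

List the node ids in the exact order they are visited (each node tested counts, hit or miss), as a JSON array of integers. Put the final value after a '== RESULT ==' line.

Traverse from the root:
N0 x:[-28/3,10/3] y:[5/3,8] z:[-3,33] -> hit [5/3,10/3], descend [1, 2, 4, 7]
  N1 x:[1/3,1] y:[17/3,22/3] z:[32,33] -> miss, prune
  N2 x:[-7/3,10/3] y:[3,8] z:[4,7] -> miss, prune
  N4 x:[-28/3,-23/3] y:[20/3,23/3] z:[-3,0] -> miss, prune
  N7 x:[-7,-10/3] y:[5/3,17/3] z:[27,32] -> miss, prune

5 AABB tests over nodes [0, 1, 2, 4, 7]; 0 leaves entered; closest miss.

== RESULT ==
[0, 1, 2, 4, 7]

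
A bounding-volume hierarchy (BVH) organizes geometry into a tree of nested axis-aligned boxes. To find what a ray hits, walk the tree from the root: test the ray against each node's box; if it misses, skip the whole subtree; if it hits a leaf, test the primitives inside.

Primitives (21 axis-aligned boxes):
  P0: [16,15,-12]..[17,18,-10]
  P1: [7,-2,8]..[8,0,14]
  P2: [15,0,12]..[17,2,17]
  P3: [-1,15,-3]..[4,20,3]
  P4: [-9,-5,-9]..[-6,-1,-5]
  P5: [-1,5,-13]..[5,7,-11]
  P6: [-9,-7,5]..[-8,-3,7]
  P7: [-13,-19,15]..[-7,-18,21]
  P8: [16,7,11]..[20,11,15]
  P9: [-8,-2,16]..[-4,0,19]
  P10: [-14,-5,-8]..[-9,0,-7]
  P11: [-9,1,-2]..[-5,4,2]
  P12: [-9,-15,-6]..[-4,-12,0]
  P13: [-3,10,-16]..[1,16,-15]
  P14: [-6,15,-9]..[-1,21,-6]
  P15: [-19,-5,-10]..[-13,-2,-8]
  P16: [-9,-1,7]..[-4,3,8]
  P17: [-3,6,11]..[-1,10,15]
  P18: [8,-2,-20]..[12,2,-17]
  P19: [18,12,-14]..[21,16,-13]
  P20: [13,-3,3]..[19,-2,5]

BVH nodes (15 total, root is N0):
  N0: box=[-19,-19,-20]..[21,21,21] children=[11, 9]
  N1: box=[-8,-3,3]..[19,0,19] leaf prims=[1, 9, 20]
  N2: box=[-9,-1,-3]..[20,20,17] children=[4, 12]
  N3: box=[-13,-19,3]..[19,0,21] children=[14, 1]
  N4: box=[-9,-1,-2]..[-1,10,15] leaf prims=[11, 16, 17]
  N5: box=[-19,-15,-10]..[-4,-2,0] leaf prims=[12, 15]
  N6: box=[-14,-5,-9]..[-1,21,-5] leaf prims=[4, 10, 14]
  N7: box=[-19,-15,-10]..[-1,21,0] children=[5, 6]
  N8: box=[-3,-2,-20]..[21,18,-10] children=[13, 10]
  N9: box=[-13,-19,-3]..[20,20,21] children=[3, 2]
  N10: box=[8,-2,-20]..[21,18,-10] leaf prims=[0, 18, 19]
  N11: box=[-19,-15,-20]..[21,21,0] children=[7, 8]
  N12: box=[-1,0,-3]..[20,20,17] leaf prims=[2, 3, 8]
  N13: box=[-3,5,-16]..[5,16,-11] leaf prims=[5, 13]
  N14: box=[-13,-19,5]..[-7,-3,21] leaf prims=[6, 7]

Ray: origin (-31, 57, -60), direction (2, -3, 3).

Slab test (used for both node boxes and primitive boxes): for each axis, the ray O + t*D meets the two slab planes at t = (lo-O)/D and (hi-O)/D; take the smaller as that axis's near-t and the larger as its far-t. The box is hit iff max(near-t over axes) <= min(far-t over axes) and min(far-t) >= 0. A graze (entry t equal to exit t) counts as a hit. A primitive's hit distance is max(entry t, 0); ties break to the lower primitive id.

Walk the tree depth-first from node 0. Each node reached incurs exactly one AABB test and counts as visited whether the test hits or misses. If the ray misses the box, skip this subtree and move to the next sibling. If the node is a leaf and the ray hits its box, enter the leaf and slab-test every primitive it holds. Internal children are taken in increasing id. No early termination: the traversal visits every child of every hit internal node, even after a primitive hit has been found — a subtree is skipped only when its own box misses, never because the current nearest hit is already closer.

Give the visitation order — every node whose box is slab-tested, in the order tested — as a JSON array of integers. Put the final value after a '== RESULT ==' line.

Traverse from the root:
N0 x:[6,26] y:[12,76/3] z:[40/3,27] -> hit [40/3,76/3], descend [9, 11]
  N9 x:[9,51/2] y:[37/3,76/3] z:[19,27] -> hit [19,76/3], descend [2, 3]
    N2 x:[11,51/2] y:[37/3,58/3] z:[19,77/3] -> hit [19,58/3], descend [4, 12]
      N4 x:[11,15] y:[47/3,58/3] z:[58/3,25] -> miss, prune
      N12 x:[15,51/2] y:[37/3,19] z:[19,77/3] -> hit [19,19] leaf, test {P2(miss), P3(miss), P8(miss)}
    N3 x:[9,25] y:[19,76/3] z:[21,27] -> hit [21,25], descend [1, 14]
      N1 x:[23/2,25] y:[19,20] z:[21,79/3] -> miss, prune
      N14 x:[9,12] y:[20,76/3] z:[65/3,27] -> miss, prune
  N11 x:[6,26] y:[12,24] z:[40/3,20] -> hit [40/3,20], descend [7, 8]
    N7 x:[6,15] y:[12,24] z:[50/3,20] -> miss, prune
    N8 x:[14,26] y:[13,59/3] z:[40/3,50/3] -> hit [14,50/3], descend [10, 13]
      N10 x:[39/2,26] y:[13,59/3] z:[40/3,50/3] -> miss, prune
      N13 x:[14,18] y:[41/3,52/3] z:[44/3,49/3] -> hit [44/3,49/3] leaf, test {P5(miss), P13@t=44/3}

order=[0, 9, 2, 4, 12, 3, 1, 14, 11, 7, 8, 10, 13]  |boxes|=13  |leaves|=2  hit=P13

== RESULT ==
[0, 9, 2, 4, 12, 3, 1, 14, 11, 7, 8, 10, 13]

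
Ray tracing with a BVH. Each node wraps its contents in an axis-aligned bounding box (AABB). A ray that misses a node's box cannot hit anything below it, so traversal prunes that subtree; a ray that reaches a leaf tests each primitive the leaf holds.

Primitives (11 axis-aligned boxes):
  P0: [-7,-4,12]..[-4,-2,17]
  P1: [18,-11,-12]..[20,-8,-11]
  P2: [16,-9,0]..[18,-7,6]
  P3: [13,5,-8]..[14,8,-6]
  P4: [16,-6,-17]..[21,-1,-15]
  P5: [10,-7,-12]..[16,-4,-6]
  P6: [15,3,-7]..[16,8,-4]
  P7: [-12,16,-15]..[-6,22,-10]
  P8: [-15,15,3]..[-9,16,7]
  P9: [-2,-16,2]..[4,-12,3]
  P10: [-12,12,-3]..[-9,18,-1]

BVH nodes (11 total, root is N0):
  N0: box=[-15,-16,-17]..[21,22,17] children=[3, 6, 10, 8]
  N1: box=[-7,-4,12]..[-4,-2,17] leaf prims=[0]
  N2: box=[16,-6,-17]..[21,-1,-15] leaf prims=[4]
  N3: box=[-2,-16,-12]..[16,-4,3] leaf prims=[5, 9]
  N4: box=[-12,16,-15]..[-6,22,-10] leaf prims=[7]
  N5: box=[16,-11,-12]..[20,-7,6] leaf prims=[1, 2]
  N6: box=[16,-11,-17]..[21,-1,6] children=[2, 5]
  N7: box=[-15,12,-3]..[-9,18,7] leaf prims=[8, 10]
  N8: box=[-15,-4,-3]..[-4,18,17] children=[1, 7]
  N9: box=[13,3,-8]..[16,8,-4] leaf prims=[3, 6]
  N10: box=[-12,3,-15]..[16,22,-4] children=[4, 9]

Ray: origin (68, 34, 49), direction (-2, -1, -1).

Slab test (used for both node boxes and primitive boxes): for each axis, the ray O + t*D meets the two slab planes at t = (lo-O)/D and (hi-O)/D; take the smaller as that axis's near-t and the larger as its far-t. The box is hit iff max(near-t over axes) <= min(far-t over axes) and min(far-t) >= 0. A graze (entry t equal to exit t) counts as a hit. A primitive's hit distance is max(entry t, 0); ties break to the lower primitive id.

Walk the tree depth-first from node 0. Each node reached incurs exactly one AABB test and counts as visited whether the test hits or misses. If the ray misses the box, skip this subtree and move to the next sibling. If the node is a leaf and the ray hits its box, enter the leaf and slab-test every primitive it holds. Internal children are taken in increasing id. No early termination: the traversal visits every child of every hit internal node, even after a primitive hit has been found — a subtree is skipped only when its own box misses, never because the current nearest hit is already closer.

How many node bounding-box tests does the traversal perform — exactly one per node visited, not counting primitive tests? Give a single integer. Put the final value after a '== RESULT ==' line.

Trace the traversal:
N0 x:[47/2,83/2] y:[12,50] z:[32,66] -> hit [32,83/2], descend [3, 6, 8, 10]
  N3 x:[26,35] y:[38,50] z:[46,61] -> miss, prune
  N6 x:[47/2,26] y:[35,45] z:[43,66] -> miss, prune
  N8 x:[36,83/2] y:[16,38] z:[32,52] -> hit [36,38], descend [1, 7]
    N1 x:[36,75/2] y:[36,38] z:[32,37] -> hit [36,37] leaf, test {P0@t=36}
    N7 x:[77/2,83/2] y:[16,22] z:[42,52] -> miss, prune
  N10 x:[26,40] y:[12,31] z:[53,64] -> miss, prune

Summary -> nodes [0, 3, 6, 8, 1, 7, 10]; box-tests=7; leaf-entries=1; first=P0

== RESULT ==
7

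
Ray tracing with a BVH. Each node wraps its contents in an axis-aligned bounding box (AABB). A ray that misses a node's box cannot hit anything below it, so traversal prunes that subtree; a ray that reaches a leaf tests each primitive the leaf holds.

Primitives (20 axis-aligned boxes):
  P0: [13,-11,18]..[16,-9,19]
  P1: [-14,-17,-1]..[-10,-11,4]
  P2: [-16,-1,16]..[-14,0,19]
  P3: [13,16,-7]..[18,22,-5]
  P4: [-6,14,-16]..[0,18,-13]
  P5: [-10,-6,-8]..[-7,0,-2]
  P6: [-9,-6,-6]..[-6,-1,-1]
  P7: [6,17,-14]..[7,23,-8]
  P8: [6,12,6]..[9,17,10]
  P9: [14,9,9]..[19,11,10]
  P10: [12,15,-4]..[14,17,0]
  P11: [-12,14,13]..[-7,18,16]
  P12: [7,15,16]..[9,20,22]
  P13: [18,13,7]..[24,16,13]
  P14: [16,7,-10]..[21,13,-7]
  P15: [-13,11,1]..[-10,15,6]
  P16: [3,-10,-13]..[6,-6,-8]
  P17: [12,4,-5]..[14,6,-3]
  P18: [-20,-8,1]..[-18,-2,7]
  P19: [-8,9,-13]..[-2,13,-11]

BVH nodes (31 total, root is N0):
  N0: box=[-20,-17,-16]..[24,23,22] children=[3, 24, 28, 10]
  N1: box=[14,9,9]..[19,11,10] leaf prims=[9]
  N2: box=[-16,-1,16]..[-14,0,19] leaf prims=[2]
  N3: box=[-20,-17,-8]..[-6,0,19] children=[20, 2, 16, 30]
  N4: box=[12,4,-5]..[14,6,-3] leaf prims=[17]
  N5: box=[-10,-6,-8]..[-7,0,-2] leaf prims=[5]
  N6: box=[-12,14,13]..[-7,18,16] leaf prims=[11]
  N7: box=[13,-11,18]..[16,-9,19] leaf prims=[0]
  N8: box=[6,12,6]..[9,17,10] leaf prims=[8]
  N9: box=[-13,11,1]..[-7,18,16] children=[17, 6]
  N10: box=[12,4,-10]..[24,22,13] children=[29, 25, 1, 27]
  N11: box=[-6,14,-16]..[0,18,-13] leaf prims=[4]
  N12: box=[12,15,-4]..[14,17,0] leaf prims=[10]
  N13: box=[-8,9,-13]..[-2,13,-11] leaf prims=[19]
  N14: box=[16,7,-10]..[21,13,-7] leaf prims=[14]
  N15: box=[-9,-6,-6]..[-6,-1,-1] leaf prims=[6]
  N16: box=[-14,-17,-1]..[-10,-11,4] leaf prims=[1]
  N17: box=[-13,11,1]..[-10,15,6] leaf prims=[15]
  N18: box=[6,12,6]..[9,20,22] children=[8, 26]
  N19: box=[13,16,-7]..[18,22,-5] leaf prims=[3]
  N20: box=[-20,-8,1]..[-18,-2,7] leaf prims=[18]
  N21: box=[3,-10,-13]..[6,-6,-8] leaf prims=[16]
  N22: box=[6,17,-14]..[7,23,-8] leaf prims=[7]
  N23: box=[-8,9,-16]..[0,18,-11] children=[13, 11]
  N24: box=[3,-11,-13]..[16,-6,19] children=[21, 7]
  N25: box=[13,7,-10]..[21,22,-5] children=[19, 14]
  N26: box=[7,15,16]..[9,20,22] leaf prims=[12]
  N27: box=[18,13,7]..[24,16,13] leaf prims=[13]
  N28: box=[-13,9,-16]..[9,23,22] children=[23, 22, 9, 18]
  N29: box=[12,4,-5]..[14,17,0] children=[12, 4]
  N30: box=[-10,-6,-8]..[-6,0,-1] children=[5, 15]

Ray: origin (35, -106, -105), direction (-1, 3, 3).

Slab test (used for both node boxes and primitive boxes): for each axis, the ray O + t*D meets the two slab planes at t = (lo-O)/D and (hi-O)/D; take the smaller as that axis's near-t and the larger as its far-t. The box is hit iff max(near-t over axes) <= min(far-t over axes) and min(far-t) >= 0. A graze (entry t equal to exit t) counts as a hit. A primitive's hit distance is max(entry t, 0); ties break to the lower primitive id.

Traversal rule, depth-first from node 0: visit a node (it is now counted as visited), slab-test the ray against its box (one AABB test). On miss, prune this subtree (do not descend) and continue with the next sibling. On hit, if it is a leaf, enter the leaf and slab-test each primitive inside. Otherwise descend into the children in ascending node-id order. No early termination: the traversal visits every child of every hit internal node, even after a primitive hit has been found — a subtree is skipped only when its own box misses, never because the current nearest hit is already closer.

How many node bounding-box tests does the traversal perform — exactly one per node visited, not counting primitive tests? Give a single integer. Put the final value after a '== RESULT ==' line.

Walk:
N0 x:[11,55] y:[89/3,43] z:[89/3,127/3] -> hit [89/3,127/3], descend [3, 10, 24, 28]
  N3 x:[41,55] y:[89/3,106/3] z:[97/3,124/3] -> miss, prune
  N10 x:[11,23] y:[110/3,128/3] z:[95/3,118/3] -> miss, prune
  N24 x:[19,32] y:[95/3,100/3] z:[92/3,124/3] -> hit [95/3,32], descend [7, 21]
    N7 x:[19,22] y:[95/3,97/3] z:[41,124/3] -> miss, prune
    N21 x:[29,32] y:[32,100/3] z:[92/3,97/3] -> hit [32,32] leaf, test {P16@t=32}
  N28 x:[26,48] y:[115/3,43] z:[89/3,127/3] -> hit [115/3,127/3], descend [9, 18, 22, 23]
    N9 x:[42,48] y:[39,124/3] z:[106/3,121/3] -> miss, prune
    N18 x:[26,29] y:[118/3,42] z:[37,127/3] -> miss, prune
    N22 x:[28,29] y:[41,43] z:[91/3,97/3] -> miss, prune
    N23 x:[35,43] y:[115/3,124/3] z:[89/3,94/3] -> miss, prune

Summary -> nodes [0, 3, 10, 24, 7, 21, 28, 9, 18, 22, 23]; box-tests=11; leaf-entries=1; first=P16

== RESULT ==
11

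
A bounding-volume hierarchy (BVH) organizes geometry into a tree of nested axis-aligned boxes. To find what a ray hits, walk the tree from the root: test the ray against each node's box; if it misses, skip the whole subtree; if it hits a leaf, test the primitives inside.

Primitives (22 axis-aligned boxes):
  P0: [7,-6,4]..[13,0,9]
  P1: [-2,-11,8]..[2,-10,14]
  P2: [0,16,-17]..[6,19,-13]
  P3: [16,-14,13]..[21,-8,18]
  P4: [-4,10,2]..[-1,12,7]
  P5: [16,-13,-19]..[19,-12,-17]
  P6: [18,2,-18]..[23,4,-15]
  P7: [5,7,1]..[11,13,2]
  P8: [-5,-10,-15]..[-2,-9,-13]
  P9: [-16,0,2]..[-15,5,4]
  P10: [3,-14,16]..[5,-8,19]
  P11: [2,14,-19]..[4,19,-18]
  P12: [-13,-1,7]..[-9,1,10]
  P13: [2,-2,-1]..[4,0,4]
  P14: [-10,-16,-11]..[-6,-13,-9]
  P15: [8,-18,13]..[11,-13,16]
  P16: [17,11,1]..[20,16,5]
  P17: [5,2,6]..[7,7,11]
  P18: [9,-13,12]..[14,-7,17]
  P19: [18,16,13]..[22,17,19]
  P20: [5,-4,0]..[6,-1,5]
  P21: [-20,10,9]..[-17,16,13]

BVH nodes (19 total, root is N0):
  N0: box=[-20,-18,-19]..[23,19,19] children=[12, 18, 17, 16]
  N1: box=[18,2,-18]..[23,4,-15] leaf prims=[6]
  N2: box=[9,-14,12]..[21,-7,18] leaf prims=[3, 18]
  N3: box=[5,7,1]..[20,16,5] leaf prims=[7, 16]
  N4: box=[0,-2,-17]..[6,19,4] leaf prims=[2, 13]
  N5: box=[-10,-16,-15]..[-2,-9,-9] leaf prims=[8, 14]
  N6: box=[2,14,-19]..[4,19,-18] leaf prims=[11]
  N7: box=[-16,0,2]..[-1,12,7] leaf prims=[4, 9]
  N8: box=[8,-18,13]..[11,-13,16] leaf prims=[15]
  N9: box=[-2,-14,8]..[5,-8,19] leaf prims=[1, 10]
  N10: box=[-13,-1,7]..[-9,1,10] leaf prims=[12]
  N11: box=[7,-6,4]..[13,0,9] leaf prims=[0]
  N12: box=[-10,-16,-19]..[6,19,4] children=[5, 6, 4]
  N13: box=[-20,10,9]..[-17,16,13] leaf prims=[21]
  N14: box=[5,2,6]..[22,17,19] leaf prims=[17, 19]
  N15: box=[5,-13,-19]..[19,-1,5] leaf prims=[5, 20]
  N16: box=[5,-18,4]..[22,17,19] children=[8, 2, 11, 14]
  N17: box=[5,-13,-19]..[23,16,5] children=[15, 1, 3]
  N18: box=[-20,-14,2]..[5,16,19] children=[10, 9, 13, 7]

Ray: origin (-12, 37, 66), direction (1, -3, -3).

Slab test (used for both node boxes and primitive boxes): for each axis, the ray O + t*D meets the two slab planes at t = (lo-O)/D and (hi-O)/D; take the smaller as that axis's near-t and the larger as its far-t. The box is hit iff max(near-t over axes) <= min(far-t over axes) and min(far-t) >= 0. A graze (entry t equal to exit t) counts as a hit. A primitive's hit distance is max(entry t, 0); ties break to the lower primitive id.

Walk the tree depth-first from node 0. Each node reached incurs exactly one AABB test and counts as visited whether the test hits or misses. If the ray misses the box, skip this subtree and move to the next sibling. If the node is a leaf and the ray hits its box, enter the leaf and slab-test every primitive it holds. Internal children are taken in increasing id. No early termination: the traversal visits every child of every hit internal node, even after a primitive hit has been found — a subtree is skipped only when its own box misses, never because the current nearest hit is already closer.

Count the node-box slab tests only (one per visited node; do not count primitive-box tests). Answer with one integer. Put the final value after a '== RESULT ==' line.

Traverse from the root:
N0 x:[-8,35] y:[6,55/3] z:[47/3,85/3] -> hit [47/3,55/3], descend [12, 16, 17, 18]
  N12 x:[2,18] y:[6,53/3] z:[62/3,85/3] -> miss, prune
  N16 x:[17,34] y:[20/3,55/3] z:[47/3,62/3] -> hit [17,55/3], descend [2, 8, 11, 14]
    N2 x:[21,33] y:[44/3,17] z:[16,18] -> miss, prune
    N8 x:[20,23] y:[50/3,55/3] z:[50/3,53/3] -> miss, prune
    N11 x:[19,25] y:[37/3,43/3] z:[19,62/3] -> miss, prune
    N14 x:[17,34] y:[20/3,35/3] z:[47/3,20] -> miss, prune
  N17 x:[17,35] y:[7,50/3] z:[61/3,85/3] -> miss, prune
  N18 x:[-8,17] y:[7,17] z:[47/3,64/3] -> hit [47/3,17], descend [7, 9, 10, 13]
    N7 x:[-4,11] y:[25/3,37/3] z:[59/3,64/3] -> miss, prune
    N9 x:[10,17] y:[15,17] z:[47/3,58/3] -> hit [47/3,17] leaf, test {P1(miss), P10@t=47/3}
    N10 x:[-1,3] y:[12,38/3] z:[56/3,59/3] -> miss, prune
    N13 x:[-8,-5] y:[7,9] z:[53/3,19] -> miss, prune

order=[0, 12, 16, 2, 8, 11, 14, 17, 18, 7, 9, 10, 13]  |boxes|=13  |leaves|=1  hit=P10

== RESULT ==
13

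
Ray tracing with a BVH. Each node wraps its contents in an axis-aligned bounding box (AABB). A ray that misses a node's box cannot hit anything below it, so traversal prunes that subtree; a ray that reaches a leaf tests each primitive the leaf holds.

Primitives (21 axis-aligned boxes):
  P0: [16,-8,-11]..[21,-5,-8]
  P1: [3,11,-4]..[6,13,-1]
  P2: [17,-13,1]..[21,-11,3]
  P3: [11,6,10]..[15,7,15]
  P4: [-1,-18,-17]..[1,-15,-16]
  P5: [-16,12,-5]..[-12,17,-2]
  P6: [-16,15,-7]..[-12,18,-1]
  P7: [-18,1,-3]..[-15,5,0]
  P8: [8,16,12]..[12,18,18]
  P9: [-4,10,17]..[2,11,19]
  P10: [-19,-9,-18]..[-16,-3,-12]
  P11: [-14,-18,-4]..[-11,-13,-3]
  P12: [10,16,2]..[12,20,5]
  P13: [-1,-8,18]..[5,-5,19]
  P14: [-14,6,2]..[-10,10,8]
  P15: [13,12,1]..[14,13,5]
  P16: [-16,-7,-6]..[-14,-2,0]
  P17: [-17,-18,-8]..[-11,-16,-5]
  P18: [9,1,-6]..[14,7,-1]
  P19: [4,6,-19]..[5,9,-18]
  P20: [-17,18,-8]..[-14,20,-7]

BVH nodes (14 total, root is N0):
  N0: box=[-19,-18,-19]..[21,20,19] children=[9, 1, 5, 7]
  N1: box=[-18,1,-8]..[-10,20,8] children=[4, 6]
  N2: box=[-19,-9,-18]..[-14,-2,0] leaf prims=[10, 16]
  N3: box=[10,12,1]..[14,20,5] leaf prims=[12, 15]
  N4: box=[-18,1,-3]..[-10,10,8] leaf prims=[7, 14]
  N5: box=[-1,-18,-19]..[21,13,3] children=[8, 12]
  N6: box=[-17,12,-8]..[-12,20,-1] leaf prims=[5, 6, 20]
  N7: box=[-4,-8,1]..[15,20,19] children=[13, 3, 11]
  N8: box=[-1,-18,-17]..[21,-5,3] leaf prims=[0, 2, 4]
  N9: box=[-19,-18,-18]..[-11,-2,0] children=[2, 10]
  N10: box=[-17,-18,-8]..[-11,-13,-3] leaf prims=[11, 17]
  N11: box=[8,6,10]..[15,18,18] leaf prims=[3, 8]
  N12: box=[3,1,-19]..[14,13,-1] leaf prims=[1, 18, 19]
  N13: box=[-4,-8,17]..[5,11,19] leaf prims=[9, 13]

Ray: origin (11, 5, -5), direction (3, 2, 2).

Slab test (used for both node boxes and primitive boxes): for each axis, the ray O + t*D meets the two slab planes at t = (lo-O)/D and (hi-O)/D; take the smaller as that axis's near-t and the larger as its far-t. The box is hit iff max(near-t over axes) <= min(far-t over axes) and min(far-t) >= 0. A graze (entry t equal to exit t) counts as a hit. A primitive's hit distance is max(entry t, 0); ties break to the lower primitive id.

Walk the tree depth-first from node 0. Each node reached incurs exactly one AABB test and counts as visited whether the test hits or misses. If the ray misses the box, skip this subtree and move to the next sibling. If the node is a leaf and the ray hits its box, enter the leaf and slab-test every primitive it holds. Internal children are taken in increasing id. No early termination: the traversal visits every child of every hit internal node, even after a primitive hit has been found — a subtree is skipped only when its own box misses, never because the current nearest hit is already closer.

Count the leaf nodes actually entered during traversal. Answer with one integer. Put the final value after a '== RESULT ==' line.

Traverse from the root:
N0 x:[-10,10/3] y:[-23/2,15/2] z:[-7,12] -> hit [-7,10/3], descend [1, 5, 7, 9]
  N1 x:[-29/3,-7] y:[-2,15/2] z:[-3/2,13/2] -> miss, prune
  N5 x:[-4,10/3] y:[-23/2,4] z:[-7,4] -> hit [-4,10/3], descend [8, 12]
    N8 x:[-4,10/3] y:[-23/2,-5] z:[-6,4] -> miss, prune
    N12 x:[-8/3,1] y:[-2,4] z:[-7,2] -> hit [-2,1] leaf, test {P1(miss), P18@t=0, P19(miss)}
  N7 x:[-5,4/3] y:[-13/2,15/2] z:[3,12] -> miss, prune
  N9 x:[-10,-22/3] y:[-23/2,-7/2] z:[-13/2,5/2] -> miss, prune

7 AABB tests over nodes [0, 1, 5, 8, 12, 7, 9]; 1 leaf entered; closest P18.

== RESULT ==
1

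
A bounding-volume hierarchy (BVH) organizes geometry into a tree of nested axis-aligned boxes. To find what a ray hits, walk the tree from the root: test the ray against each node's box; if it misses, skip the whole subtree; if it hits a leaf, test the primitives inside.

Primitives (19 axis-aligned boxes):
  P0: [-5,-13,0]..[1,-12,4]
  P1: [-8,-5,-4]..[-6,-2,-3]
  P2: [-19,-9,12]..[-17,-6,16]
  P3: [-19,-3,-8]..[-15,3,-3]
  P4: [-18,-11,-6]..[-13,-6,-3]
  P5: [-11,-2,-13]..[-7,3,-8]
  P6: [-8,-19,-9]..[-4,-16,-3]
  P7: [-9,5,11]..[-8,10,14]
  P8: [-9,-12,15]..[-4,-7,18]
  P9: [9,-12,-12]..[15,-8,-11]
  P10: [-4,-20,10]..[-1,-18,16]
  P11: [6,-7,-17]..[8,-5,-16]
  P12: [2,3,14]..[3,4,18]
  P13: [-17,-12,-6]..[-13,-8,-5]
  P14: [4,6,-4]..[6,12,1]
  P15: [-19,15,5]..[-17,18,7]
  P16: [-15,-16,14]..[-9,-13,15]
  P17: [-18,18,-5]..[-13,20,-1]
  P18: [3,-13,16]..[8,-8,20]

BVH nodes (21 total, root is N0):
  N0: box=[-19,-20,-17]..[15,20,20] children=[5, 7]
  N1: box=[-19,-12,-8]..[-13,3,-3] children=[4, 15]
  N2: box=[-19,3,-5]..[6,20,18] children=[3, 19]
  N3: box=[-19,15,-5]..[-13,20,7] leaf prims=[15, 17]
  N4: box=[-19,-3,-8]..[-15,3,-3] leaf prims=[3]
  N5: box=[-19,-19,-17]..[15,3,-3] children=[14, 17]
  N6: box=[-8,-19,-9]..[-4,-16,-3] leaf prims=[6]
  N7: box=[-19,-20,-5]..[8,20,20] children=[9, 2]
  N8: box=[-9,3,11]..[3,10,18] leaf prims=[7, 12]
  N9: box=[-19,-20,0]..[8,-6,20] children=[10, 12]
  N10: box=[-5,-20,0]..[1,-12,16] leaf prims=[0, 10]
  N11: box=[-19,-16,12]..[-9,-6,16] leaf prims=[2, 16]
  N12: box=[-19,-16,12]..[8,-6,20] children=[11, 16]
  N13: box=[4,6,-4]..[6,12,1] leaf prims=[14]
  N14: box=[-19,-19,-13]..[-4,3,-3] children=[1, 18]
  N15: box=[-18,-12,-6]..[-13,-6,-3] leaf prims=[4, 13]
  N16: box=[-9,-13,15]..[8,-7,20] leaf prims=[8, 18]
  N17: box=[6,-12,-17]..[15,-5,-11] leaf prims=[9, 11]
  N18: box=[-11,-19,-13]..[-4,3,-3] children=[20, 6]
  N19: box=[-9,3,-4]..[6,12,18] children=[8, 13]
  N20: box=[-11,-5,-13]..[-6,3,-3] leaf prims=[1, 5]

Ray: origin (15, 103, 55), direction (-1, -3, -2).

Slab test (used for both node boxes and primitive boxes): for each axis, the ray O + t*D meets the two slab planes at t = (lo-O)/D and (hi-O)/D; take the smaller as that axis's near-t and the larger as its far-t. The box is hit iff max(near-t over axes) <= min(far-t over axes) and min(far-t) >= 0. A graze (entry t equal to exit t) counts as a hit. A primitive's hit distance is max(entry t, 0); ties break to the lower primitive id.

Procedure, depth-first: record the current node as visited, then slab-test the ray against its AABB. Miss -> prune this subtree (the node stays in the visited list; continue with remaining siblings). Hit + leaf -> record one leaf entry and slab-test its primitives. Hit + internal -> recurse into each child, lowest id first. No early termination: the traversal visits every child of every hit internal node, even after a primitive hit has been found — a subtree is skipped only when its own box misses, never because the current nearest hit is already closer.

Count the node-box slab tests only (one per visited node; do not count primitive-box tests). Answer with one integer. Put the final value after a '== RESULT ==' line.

Walk:
N0 x:[0,34] y:[83/3,41] z:[35/2,36] -> hit [83/3,34], descend [5, 7]
  N5 x:[0,34] y:[100/3,122/3] z:[29,36] -> hit [100/3,34], descend [14, 17]
    N14 x:[19,34] y:[100/3,122/3] z:[29,34] -> hit [100/3,34], descend [1, 18]
      N1 x:[28,34] y:[100/3,115/3] z:[29,63/2] -> miss, prune
      N18 x:[19,26] y:[100/3,122/3] z:[29,34] -> miss, prune
    N17 x:[0,9] y:[36,115/3] z:[33,36] -> miss, prune
  N7 x:[7,34] y:[83/3,41] z:[35/2,30] -> hit [83/3,30], descend [2, 9]
    N2 x:[9,34] y:[83/3,100/3] z:[37/2,30] -> hit [83/3,30], descend [3, 19]
      N3 x:[28,34] y:[83/3,88/3] z:[24,30] -> hit [28,88/3] leaf, test {P15(miss), P17@t=28}
      N19 x:[9,24] y:[91/3,100/3] z:[37/2,59/2] -> miss, prune
    N9 x:[7,34] y:[109/3,41] z:[35/2,55/2] -> miss, prune

Visited [0, 5, 14, 1, 18, 17, 7, 2, 3, 19, 9]. Tests: 11 box, 1 leaf. Nearest: P17.

== RESULT ==
11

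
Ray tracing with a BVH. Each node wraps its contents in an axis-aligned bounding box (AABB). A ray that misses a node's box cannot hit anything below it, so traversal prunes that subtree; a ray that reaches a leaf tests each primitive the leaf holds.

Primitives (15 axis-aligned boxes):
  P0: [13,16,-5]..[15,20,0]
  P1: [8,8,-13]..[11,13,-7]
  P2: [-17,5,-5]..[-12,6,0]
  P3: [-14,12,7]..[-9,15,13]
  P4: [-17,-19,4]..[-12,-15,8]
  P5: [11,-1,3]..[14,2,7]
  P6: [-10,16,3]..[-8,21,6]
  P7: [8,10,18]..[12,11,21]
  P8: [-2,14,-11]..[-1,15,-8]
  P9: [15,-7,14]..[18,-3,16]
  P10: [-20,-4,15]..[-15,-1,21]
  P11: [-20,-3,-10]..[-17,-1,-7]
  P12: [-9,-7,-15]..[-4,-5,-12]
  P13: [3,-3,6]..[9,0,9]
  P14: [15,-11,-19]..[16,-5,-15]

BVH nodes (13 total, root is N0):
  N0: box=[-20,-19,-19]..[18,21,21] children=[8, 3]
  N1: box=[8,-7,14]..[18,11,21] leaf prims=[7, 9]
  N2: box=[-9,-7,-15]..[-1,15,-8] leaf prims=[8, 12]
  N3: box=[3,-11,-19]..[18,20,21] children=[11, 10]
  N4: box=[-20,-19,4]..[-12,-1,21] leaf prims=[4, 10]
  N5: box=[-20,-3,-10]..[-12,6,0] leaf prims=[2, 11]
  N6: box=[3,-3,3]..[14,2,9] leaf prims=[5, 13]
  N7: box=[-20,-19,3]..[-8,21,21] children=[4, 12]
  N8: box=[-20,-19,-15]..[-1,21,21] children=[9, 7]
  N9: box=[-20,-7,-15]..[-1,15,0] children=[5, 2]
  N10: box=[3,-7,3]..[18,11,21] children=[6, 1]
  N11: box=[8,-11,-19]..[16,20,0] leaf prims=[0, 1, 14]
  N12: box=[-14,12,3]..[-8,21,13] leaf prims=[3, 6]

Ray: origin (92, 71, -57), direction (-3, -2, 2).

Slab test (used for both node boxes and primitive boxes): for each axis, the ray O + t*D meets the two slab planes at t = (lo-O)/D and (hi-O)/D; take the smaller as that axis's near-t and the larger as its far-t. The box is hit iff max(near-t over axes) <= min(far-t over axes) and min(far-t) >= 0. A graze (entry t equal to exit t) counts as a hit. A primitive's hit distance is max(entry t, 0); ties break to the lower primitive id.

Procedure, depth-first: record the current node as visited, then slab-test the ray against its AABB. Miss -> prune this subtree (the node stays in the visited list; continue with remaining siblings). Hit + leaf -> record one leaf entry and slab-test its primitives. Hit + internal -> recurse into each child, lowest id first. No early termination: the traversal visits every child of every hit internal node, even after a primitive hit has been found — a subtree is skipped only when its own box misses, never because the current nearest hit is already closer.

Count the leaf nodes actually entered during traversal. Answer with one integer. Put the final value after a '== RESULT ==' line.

Walk:
N0 x:[74/3,112/3] y:[25,45] z:[19,39] -> hit [25,112/3], descend [3, 8]
  N3 x:[74/3,89/3] y:[51/2,41] z:[19,39] -> hit [51/2,89/3], descend [10, 11]
    N10 x:[74/3,89/3] y:[30,39] z:[30,39] -> miss, prune
    N11 x:[76/3,28] y:[51/2,41] z:[19,57/2] -> hit [51/2,28] leaf, test {P0@t=26, P1(miss), P14(miss)}
  N8 x:[31,112/3] y:[25,45] z:[21,39] -> hit [31,112/3], descend [7, 9]
    N7 x:[100/3,112/3] y:[25,45] z:[30,39] -> hit [100/3,112/3], descend [4, 12]
      N4 x:[104/3,112/3] y:[36,45] z:[61/2,39] -> hit [36,112/3] leaf, test {P4(miss), P10@t=36}
      N12 x:[100/3,106/3] y:[25,59/2] z:[30,35] -> miss, prune
    N9 x:[31,112/3] y:[28,39] z:[21,57/2] -> miss, prune

Visited [0, 3, 10, 11, 8, 7, 4, 12, 9]. Tests: 9 box, 2 leaf. Nearest: P0.

== RESULT ==
2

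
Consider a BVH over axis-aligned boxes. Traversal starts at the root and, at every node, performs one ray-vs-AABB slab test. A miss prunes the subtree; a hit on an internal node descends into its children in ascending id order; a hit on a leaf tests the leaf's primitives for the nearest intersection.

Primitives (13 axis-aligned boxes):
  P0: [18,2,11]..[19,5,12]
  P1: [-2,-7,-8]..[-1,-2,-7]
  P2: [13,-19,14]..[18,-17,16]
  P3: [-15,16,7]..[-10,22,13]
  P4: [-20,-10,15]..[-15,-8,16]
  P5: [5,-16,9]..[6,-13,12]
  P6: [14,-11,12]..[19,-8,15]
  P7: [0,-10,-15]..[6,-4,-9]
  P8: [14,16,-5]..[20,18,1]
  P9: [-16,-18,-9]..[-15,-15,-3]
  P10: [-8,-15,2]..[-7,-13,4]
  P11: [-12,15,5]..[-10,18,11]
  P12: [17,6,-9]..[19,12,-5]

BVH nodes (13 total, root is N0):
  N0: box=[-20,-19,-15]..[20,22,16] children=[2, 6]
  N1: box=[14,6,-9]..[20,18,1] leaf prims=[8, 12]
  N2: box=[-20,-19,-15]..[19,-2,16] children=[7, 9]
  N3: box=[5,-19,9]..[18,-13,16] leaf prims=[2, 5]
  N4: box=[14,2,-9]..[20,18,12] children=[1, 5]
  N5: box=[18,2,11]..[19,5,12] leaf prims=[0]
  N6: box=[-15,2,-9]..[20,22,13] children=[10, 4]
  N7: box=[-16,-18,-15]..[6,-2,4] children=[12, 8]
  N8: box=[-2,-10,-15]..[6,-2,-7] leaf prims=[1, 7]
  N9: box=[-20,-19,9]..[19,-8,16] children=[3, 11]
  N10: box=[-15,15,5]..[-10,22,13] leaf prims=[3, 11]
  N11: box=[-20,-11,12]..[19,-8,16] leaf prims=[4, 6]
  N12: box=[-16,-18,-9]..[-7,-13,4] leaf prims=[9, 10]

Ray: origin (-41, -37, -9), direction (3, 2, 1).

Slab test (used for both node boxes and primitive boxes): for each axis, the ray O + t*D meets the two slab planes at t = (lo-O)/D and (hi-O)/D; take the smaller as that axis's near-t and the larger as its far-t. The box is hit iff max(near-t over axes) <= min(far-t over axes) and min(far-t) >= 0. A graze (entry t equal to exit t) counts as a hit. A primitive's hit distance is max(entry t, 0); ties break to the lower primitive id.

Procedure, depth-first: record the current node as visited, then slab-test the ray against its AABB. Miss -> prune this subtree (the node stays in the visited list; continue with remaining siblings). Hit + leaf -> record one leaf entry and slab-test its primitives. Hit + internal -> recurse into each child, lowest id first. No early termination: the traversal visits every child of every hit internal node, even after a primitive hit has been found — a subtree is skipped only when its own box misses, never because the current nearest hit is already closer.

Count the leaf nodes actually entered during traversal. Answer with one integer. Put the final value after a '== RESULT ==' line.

Trace the traversal:
N0 x:[7,61/3] y:[9,59/2] z:[-6,25] -> hit [9,61/3], descend [2, 6]
  N2 x:[7,20] y:[9,35/2] z:[-6,25] -> hit [9,35/2], descend [7, 9]
    N7 x:[25/3,47/3] y:[19/2,35/2] z:[-6,13] -> hit [19/2,13], descend [8, 12]
      N8 x:[13,47/3] y:[27/2,35/2] z:[-6,2] -> miss, prune
      N12 x:[25/3,34/3] y:[19/2,12] z:[0,13] -> hit [19/2,34/3] leaf, test {P9(miss), P10@t=11}
    N9 x:[7,20] y:[9,29/2] z:[18,25] -> miss, prune
  N6 x:[26/3,61/3] y:[39/2,59/2] z:[0,22] -> hit [39/2,61/3], descend [4, 10]
    N4 x:[55/3,61/3] y:[39/2,55/2] z:[0,21] -> hit [39/2,61/3], descend [1, 5]
      N1 x:[55/3,61/3] y:[43/2,55/2] z:[0,10] -> miss, prune
      N5 x:[59/3,20] y:[39/2,21] z:[20,21] -> hit [20,20] leaf, test {P0@t=20}
    N10 x:[26/3,31/3] y:[26,59/2] z:[14,22] -> miss, prune

Visited [0, 2, 7, 8, 12, 9, 6, 4, 1, 5, 10]. Tests: 11 box, 2 leaf. Nearest: P10.

== RESULT ==
2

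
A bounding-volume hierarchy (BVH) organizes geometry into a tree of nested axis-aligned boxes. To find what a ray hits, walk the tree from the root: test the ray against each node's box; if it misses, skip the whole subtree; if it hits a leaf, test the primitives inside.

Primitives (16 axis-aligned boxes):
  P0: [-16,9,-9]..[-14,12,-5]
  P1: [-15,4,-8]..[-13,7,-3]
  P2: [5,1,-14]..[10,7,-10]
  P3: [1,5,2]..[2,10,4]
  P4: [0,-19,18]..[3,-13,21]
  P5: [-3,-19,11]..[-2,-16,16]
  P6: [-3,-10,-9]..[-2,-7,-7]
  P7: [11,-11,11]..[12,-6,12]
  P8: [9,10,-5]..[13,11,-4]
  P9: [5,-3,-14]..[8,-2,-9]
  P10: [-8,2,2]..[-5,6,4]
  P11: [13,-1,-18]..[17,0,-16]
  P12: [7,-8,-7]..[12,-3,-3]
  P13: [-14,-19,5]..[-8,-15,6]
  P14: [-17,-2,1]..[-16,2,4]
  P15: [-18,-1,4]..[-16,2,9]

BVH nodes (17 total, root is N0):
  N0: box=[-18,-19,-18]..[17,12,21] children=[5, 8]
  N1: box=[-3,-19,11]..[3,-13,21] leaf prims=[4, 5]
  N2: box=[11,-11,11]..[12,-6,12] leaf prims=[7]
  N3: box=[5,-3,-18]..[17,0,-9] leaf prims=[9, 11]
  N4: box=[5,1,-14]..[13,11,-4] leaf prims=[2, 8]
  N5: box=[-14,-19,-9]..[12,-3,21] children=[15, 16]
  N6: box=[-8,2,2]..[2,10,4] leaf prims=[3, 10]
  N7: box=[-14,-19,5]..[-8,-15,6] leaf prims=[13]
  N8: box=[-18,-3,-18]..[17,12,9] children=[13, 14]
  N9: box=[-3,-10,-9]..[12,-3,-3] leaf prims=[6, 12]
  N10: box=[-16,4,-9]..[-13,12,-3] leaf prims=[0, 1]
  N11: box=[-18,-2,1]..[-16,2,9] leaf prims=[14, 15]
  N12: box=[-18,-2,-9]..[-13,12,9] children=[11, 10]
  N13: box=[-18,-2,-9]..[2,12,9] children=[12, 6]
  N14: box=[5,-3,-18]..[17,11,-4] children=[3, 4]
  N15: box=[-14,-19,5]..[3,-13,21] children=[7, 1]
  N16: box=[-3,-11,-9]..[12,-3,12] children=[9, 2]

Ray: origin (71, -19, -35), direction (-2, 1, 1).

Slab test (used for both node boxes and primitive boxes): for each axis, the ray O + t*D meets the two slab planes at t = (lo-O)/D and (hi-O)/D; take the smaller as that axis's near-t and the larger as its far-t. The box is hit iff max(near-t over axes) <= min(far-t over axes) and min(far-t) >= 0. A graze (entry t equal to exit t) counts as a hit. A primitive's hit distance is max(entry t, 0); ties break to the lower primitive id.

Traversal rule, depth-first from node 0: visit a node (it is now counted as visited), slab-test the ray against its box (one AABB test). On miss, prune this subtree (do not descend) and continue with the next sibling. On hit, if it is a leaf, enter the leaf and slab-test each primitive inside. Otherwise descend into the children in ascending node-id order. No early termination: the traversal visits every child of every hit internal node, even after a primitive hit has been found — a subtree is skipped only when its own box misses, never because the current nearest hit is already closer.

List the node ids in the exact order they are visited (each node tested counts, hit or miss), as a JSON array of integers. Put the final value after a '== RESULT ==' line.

Trace the traversal:
N0 x:[27,89/2] y:[0,31] z:[17,56] -> hit [27,31], descend [5, 8]
  N5 x:[59/2,85/2] y:[0,16] z:[26,56] -> miss, prune
  N8 x:[27,89/2] y:[16,31] z:[17,44] -> hit [27,31], descend [13, 14]
    N13 x:[69/2,89/2] y:[17,31] z:[26,44] -> miss, prune
    N14 x:[27,33] y:[16,30] z:[17,31] -> hit [27,30], descend [3, 4]
      N3 x:[27,33] y:[16,19] z:[17,26] -> miss, prune
      N4 x:[29,33] y:[20,30] z:[21,31] -> hit [29,30] leaf, test {P2(miss), P8@t=30}

7 AABB tests over nodes [0, 5, 8, 13, 14, 3, 4]; 1 leaf entered; closest P8.

== RESULT ==
[0, 5, 8, 13, 14, 3, 4]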